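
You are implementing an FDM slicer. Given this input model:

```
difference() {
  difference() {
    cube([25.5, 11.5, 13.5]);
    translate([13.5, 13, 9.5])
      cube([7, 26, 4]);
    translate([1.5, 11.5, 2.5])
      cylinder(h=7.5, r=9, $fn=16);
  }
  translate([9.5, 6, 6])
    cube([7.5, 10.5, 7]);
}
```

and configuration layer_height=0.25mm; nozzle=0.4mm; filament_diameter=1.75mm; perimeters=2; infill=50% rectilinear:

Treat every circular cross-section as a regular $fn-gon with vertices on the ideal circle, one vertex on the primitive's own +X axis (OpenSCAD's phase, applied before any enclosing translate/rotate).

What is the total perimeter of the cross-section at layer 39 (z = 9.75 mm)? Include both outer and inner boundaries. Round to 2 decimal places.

At z = 9.75 mm: the 25.5×11.5 cube contributes its full rectangle (perimeter 74.00 mm); the cube at (13.5, 13) is present — its section is the full 7×26 rectangle (perimeter 66.00 mm); the cylinder at (1.5, 11.5): section is a regular 16-gon, circumradius r=9 (perimeter = 2·16·9.000·sin(180°/16) = 56.19 mm); Taking the first minus the rest: starting from the 25.5×11.5 cube, the 7×26 cube at (13.5, 13) misses the remaining region (no effect); the r=9 cylinder at (1.5, 11.5) partially overlaps it — only the 75.27 mm² overlap (of its 247.98 mm²) is removed, clipping the outline — boundary = 70.37 mm; the cube at (9.5, 6) (footprint 7.5×10.5) is included at this height (perimeter 36.00 mm); Subtracting the remaining from the first: starting from the result so far, the 7.5×10.5 cube at (9.5, 6) partially overlaps it — only the 38.91 mm² overlap (of its 78.75 mm²) is removed, clipping the outline — boundary = 74.38 mm. Overall, the cross-section is a single solid region. Total boundary length (outer) = 74.38 mm.

74.38 mm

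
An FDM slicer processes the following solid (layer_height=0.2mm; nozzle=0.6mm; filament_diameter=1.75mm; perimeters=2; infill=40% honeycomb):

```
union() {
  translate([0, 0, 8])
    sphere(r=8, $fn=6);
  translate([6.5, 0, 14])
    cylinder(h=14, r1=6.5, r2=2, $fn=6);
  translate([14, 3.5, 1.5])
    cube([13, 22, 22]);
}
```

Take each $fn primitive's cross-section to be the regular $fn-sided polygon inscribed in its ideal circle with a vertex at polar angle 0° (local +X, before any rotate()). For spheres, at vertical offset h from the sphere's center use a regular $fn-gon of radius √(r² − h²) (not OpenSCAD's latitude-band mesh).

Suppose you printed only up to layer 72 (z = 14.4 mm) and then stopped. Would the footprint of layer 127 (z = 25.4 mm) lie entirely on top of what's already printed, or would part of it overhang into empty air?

entirely on top

Compare the two slices. At z = 14.4: the sphere: section is a regular 6-gon, circumradius = √(r²−h²) = √(8²−6.4²) = 4.800 (area = (6/2)·4.800²·sin(360°/6) = 59.86 mm²); the cone at (6.5, 0): at t=0.029 of its height the radius interpolates to r₁+(r₂−r₁)t = 6.371, giving a regular 6-gon of that circumradius (area = (6/2)·6.371²·sin(360°/6) = 105.47 mm²); the 13×22 cube at (14, 3.5) contributes its full rectangle (area 286.00 mm²); Merging all regions: the regions partially overlap — summed areas 451.33 mm² minus the doubly-counted overlap 18.90 mm² gives 432.43 mm² — area = 432.43 mm². At z = 25.4: the sphere is not intersected at this z (|z−center|=17.400 > r=8); the cone at (6.5, 0): at t=0.814 of its height the radius interpolates to r₁+(r₂−r₁)t = 2.836, giving a regular 6-gon of that circumradius (area = (6/2)·2.836²·sin(360°/6) = 20.89 mm²); the cube at (14, 3.5) does not reach this height (z outside [1.5, 23.5]); Combining (union): only the cone at (6.5, 0) is present, so the union is just that shape — area = 20.89 mm². Checking containment: the cross-section at z = 25.4 is a subset of the cross-section at z = 14.4.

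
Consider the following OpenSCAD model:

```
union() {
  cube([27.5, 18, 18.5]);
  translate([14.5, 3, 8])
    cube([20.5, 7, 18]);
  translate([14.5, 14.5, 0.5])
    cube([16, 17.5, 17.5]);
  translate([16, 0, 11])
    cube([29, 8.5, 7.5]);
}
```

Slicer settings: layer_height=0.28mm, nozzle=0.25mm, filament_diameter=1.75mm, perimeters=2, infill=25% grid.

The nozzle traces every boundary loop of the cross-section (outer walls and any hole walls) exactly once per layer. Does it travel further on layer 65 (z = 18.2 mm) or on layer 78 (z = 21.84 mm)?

Layer 65 (z = 18.2): the cube (footprint 27.5×18) is included at this height (perimeter 91.00 mm); the cube at (14.5, 3) (footprint 20.5×7) is included at this height (perimeter 55.00 mm); the cube at (14.5, 14.5) does not reach this height (z outside [0.5, 18]); the 29×8.5 cube at (16, 0) contributes its full rectangle (perimeter 75.00 mm); Merging all regions: the regions partially overlap (shared area 230.00 mm²), so the edge portions inside another operand are dropped and the merged outline is re-measured after clipping — boundary = 126.00 mm. So its perimeter = 126.00 mm. Layer 78 (z = 21.84): the cube is absent (z outside [0, 18.5]); the cube at (14.5, 3) (footprint 20.5×7) is included at this height (perimeter 55.00 mm); the cube at (14.5, 14.5) is absent (z outside [0.5, 18]); the cube at (16, 0) does not reach this height (z outside [11, 18.5]); Combining (union): only the 20.5×7 cube at (14.5, 3) is present, so the union is just that shape — boundary = 55.00 mm. So its perimeter = 55.00 mm. Layer 65 is larger (126.00 vs 55.00 mm).

layer 65 (z = 18.2 mm)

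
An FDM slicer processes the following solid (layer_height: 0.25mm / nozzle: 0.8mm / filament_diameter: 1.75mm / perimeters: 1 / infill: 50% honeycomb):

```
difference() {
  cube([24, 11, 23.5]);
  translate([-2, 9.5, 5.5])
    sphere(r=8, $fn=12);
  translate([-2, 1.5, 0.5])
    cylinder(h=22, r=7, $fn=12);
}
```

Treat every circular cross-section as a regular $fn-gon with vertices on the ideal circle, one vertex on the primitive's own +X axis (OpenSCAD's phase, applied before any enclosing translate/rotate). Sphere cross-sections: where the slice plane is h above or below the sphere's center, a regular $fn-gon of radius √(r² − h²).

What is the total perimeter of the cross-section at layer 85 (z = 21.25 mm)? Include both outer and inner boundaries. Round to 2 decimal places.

67.79 mm

At z = 21.25 mm: the cube (footprint 24×11) is included at this height (perimeter 70.00 mm); the sphere at (-2, 9.5) is absent (|z−center|=15.750 > r=8); the r=7 cylinder at (-2, 1.5) contributes a regular 12-gon of circumradius 7 (perimeter = 2·12·7.000·sin(180°/12) = 43.48 mm); Taking the first minus the rest: starting from the 24×11 cube, the r=7 cylinder at (-2, 1.5) partially overlaps it — only the 30.48 mm² overlap (of its 147.00 mm²) is removed, clipping the outline — boundary = 67.79 mm. Overall, the cross-section is a single solid region. Total boundary length (outer) = 67.79 mm.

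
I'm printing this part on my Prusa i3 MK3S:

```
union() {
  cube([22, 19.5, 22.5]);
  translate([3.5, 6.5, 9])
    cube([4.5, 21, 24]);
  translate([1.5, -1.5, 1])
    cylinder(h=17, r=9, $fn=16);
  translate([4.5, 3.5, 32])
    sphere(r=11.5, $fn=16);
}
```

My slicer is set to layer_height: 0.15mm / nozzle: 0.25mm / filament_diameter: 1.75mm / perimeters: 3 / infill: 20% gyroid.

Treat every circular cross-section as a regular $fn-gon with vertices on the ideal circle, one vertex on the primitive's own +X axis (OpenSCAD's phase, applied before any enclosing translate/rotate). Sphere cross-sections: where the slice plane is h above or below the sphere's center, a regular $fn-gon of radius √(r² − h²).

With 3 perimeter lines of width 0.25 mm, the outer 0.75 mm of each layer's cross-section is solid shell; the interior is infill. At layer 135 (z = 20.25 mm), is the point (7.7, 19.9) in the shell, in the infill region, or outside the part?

shell

At z = 20.25 mm: the cube is present — its section is the full 22×19.5 rectangle; the cube at (3.5, 6.5) is present — its section is the full 4.5×21 rectangle; the cylinder at (1.5, -1.5) does not reach this height (z outside [1, 18]); the sphere at (4.5, 3.5) is not intersected at this z (|z−center|=11.750 > r=11.5); Combining (union): the regions partially overlap (shared area 58.50 mm²), so overlapping operands fuse into one piece — 1 connected region. Overall, the cross-section is a single solid region. The nearest boundary edge runs (8.00, 27.50)→(8.00, 19.50); distance from the point to it = 0.30 mm. The point is inside the cross-section, 0.30 mm from the nearest boundary — within the 0.75 mm shell band (3 × 0.25).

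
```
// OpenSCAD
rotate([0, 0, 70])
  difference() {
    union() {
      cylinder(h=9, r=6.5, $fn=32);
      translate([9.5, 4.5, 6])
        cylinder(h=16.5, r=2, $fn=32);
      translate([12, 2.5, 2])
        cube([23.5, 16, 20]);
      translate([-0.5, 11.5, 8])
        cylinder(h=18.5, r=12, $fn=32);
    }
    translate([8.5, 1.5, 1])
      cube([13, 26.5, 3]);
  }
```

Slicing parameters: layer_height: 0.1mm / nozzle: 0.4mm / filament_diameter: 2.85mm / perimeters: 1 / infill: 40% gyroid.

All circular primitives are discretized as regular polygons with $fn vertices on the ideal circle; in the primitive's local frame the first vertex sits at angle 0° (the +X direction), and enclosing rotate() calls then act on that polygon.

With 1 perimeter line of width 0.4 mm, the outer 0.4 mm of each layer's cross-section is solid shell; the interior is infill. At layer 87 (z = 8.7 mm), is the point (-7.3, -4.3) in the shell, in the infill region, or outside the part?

infill

At z = 8.7 mm: the r=6.5 cylinder gives a regular 32-gon of circumradius 6.5 (constant along its height); the r=2 cylinder at (9.5, 4.5) contributes a regular 32-gon of circumradius 2; the 23.5×16 cube at (12, 2.5) contributes its full rectangle; the r=12 cylinder at (-0.5, 11.5) gives a regular 32-gon of circumradius 12 (constant along its height); Combining (union): the regions partially overlap (shared area 69.01 mm²), so overlapping operands fuse into one piece — 2 connected regions; the cube at (8.5, 1.5) is absent (z outside [1, 4]); Subtracting the remaining from the first: none of the subtracted shapes is present at this height, so the result so far is unchanged — 2 connected regions; (whole slice rotated 70° about Z — lengths, areas and connectivity unchanged). Overall, the cross-section has 2 separate islands. Undo the 70° rotation: the query point maps to (-6.537, 5.389) in the un-rotated model frame. The nearest boundary edge runs (-7.17, 1.52)→(-8.99, 3.01); distance from the point to it = 3.39 mm. (Shell/infill is judged within the island containing the point — the largest one.) The point is inside the cross-section and 3.39 mm from the nearest boundary — more than the 0.4 mm shell width (1 × 0.4), so it's in the infill interior.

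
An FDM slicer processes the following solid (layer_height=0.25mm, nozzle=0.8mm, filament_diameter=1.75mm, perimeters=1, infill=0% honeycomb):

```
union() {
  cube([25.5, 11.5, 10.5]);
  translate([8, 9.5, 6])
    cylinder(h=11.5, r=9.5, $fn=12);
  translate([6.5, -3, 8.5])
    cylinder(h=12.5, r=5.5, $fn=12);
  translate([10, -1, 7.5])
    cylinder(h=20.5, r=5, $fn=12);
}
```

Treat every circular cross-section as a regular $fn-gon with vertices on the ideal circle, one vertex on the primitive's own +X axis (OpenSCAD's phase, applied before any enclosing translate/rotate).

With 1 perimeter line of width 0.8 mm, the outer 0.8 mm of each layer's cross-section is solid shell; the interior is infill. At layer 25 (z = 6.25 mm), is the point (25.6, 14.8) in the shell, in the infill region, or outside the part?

outside

At z = 6.25 mm: the 25.5×11.5 cube contributes its full rectangle; the r=9.5 cylinder at (8, 9.5) contributes a regular 12-gon of circumradius 9.5; the cylinder at (6.5, -3) is absent (z outside [8.5, 21]); the cylinder at (10, -1) does not reach this height (z outside [7.5, 28]); Merging all regions: the regions partially overlap (shared area 165.71 mm²), so overlapping operands fuse into one piece — 1 connected region. Overall, the cross-section is a single solid region. The nearest boundary edge runs (16.96, 11.50)→(25.50, 11.50); distance from the point to it = 3.30 mm. The point is not inside any of the regions above, so it lies outside the cross-section (3.30 mm from the nearest boundary).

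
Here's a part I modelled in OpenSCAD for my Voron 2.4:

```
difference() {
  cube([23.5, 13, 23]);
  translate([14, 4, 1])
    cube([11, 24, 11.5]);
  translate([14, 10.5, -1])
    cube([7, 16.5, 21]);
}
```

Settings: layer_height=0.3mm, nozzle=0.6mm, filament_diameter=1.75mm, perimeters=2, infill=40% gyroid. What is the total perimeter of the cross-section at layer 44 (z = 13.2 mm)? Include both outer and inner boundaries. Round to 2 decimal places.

At z = 13.2 mm: the cube (footprint 23.5×13) is included at this height (perimeter 73.00 mm); the cube at (14, 4) is absent (z outside [1, 12.5]); the cube at (14, 10.5) (footprint 7×16.5) is included at this height (perimeter 47.00 mm); Taking the first minus the rest: starting from the 23.5×13 cube, the 7×16.5 cube at (14, 10.5) partially overlaps it — only the 17.50 mm² overlap (of its 115.50 mm²) is removed, clipping the outline — boundary = 78.00 mm. Overall, the cross-section is a single solid region. Total boundary length (outer) = 78.00 mm.

78.00 mm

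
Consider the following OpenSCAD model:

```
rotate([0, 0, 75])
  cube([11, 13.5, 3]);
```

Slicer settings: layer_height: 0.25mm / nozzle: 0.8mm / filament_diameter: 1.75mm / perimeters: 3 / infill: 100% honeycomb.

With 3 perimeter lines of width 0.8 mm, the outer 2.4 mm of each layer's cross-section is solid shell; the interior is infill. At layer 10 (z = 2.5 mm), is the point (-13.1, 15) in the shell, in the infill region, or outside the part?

At z = 2.5 mm: the cube (footprint 11×13.5) is included at this height; (whole slice rotated 75° about Z — lengths, areas and connectivity unchanged). Overall, the cross-section is a single solid region. Undo the 75° rotation: the query point maps to (11.098, 16.536) in the un-rotated model frame. The nearest boundary edge runs (11.00, 0.00)→(11.00, 13.50); distance from the point to it = 3.04 mm. The point is not inside any of the regions above, so it lies outside the cross-section (3.04 mm from the nearest boundary).

outside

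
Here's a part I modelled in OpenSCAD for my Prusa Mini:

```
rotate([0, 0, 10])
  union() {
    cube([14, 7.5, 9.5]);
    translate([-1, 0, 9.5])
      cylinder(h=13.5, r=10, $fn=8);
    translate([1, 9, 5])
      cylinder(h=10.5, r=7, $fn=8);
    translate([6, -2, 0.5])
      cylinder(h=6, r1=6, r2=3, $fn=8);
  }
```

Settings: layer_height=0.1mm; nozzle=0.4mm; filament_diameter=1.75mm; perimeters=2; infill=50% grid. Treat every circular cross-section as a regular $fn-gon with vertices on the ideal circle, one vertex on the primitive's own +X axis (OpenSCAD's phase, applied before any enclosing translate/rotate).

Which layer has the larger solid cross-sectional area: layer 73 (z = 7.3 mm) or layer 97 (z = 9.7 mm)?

Layer 73 (z = 7.3): the cube (footprint 14×7.5) is included at this height (area 105.00 mm²); the cylinder at (-1, 0) is not intersected at this z (z outside [9.5, 23]); the cylinder at (1, 9): section is a regular 8-gon, circumradius r=7 (area = (8/2)·7.000²·sin(360°/8) = 138.59 mm²); the cone at (6, -2) is not intersected at this z (z outside [0.5, 6.5]); Combining (union): the regions partially overlap — summed areas 243.59 mm² minus the doubly-counted overlap 29.91 mm² gives 213.69 mm² — area = 213.69 mm²; (rotated 10° about Z; rotation is an isometry so areas/perimeters/island counts are preserved). So its area = 213.69 mm². Layer 97 (z = 9.7): the cube is not intersected at this z (z outside [0, 9.5]); the r=10 cylinder at (-1, 0) gives a regular 8-gon of circumradius 10 (constant along its height) (area = (8/2)·10.000²·sin(360°/8) = 282.84 mm²); the cylinder at (1, 9): section is a regular 8-gon, circumradius r=7 (area = (8/2)·7.000²·sin(360°/8) = 138.59 mm²); the cone at (6, -2) is not intersected at this z (z outside [0.5, 6.5]); Merging all regions: the regions partially overlap — summed areas 421.44 mm² minus the doubly-counted overlap 62.32 mm² gives 359.12 mm² — area = 359.12 mm²; (rotated 10° about Z; rotation is an isometry so areas/perimeters/island counts are preserved). So its area = 359.12 mm². Layer 97 is larger (359.12 vs 213.69 mm²).

layer 97 (z = 9.7 mm)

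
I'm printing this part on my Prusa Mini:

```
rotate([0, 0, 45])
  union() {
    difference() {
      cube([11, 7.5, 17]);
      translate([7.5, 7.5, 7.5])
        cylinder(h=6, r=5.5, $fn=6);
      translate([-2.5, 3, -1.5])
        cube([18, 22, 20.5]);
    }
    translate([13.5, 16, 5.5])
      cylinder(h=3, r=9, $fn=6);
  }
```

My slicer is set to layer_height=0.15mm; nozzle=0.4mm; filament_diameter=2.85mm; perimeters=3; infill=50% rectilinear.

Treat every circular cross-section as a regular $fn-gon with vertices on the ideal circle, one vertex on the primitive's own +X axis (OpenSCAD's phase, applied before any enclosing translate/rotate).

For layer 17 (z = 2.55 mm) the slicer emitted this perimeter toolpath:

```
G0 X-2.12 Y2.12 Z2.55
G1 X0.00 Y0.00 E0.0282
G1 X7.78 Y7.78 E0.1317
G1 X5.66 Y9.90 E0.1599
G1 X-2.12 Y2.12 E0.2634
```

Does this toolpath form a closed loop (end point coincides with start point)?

yes

Start point (G0): (-2.12, 2.12). End point (last G1): the path returns to the start — closed.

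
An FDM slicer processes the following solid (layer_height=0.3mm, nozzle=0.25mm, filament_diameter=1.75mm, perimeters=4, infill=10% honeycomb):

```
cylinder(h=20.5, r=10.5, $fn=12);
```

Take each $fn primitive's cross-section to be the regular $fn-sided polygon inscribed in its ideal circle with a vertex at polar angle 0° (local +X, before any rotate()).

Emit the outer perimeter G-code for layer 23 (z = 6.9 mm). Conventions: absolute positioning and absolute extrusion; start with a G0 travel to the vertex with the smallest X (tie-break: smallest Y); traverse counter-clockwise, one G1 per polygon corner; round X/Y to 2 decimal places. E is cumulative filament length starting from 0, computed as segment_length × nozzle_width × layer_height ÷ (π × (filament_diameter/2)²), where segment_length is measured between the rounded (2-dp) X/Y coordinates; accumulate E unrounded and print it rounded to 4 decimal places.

At z = 6.9 mm: the cylinder: section is a regular 12-gon, circumradius r=10.5. The outline is a single polygon with 12 vertices. Extrusion per mm of travel: 0.25 × 0.3 / (π × 0.875²) = 0.031181. Accumulating E over each segment gives final E = 2.0334.

G0 X-10.50 Y0.00 Z6.90
G1 X-9.09 Y-5.25 E0.1695
G1 X-5.25 Y-9.09 E0.3388
G1 X0.00 Y-10.50 E0.5083
G1 X5.25 Y-9.09 E0.6778
G1 X9.09 Y-5.25 E0.8472
G1 X10.50 Y0.00 E1.0167
G1 X9.09 Y5.25 E1.1862
G1 X5.25 Y9.09 E1.3555
G1 X0.00 Y10.50 E1.5250
G1 X-5.25 Y9.09 E1.6945
G1 X-9.09 Y5.25 E1.8639
G1 X-10.50 Y0.00 E2.0334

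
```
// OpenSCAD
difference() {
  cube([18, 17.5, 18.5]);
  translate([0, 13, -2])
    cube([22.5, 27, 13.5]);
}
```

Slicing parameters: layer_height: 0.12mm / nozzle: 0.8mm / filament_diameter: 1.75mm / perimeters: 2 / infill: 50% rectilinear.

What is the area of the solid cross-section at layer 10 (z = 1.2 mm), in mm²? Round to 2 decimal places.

At z = 1.2 mm: the cube (footprint 18×17.5) is included at this height (area 315.00 mm²); the cube at (0, 13) (footprint 22.5×27) is included at this height (area 607.50 mm²); After the difference (first − rest): starting from the 18×17.5 cube (315.00 mm²), the 22.5×27 cube at (0, 13) partially overlaps it — only the 81.00 mm² overlap (of its 607.50 mm²) is removed, clipping the outline — area = 234.00 mm². Overall, the cross-section is a single solid region. Net area = 234.00 mm².

234.00 mm²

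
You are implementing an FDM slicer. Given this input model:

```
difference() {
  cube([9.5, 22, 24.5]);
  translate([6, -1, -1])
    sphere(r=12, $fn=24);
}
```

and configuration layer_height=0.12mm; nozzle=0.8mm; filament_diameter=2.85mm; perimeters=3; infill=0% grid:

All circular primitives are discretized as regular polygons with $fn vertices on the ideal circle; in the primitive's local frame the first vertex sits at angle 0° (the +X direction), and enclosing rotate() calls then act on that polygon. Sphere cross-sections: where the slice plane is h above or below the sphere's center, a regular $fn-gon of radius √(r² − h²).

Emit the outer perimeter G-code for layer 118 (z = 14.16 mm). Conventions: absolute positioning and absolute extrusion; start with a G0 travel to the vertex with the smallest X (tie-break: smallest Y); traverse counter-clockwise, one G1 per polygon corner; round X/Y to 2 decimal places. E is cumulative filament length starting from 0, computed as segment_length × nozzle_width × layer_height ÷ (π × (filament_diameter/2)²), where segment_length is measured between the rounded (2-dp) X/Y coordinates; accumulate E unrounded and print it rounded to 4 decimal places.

At z = 14.16 mm: the cube is present — its section is the full 9.5×22 rectangle; the sphere at (6, -1) is not intersected at this z (|z−center|=15.160 > r=12); After the difference (first − rest): none of the subtracted shapes is present at this height, so the 9.5×22 cube is unchanged — 1 connected region. The outline is a single polygon with 4 vertices. Extrusion per mm of travel: 0.8 × 0.12 / (π × 1.425²) = 0.015048. Accumulating E over each segment gives final E = 0.9481.

G0 X0.00 Y0.00 Z14.16
G1 X9.50 Y0.00 E0.1430
G1 X9.50 Y22.00 E0.4740
G1 X0.00 Y22.00 E0.6170
G1 X0.00 Y0.00 E0.9481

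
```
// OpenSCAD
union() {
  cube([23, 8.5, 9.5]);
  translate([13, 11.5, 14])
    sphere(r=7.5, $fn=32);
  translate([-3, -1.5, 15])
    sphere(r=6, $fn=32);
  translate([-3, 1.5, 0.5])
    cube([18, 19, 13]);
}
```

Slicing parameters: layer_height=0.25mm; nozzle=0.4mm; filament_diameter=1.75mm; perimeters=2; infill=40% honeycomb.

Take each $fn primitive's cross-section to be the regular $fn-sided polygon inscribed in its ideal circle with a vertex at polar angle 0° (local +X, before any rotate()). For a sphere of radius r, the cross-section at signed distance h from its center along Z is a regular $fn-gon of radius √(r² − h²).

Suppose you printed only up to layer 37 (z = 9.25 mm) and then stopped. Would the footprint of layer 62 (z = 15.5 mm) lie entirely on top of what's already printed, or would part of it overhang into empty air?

part overhangs

Compare the two slices. At z = 9.25: the cube is present — its section is the full 23×8.5 rectangle (area 195.50 mm²); the sphere at (13, 11.5): section is a regular 32-gon, circumradius = √(r²−h²) = √(7.5²−4.75²) = 5.804 (area = (32/2)·5.804²·sin(360°/32) = 105.15 mm²); the r=6 sphere at (-3, -1.5) slices to a regular 32-gon of circumradius 1.714 (√(r²−h²) with h=5.75 from center) (area = (32/2)·1.714²·sin(360°/32) = 9.17 mm²); the 18×19 cube at (-3, 1.5) contributes its full rectangle (area 342.00 mm²); Combining (union): the regions partially overlap — summed areas 651.82 mm² minus the doubly-counted overlap 184.66 mm² gives 467.17 mm² — area = 467.17 mm². At z = 15.5: the cube does not reach this height (z outside [0, 9.5]); the r=7.5 sphere at (13, 11.5) contributes a regular 32-gon of circumradius √(7.5²−1.5²) = 7.348 (area = (32/2)·7.348²·sin(360°/32) = 168.56 mm²); the r=6 sphere at (-3, -1.5) slices to a regular 32-gon of circumradius 5.979 (√(r²−h²) with h=0.5 from center) (area = (32/2)·5.979²·sin(360°/32) = 111.59 mm²); the cube at (-3, 1.5) does not reach this height (z outside [0.5, 13.5]); Merging all regions: the 2 present regions are separate (no shared area or edge), so areas and boundary lengths simply add and each stays a separate island — area = 280.15 mm². Checking containment: at z = 15.5 the cross-section extends beyond the z = 9.25 cross-section by about 105.39 mm².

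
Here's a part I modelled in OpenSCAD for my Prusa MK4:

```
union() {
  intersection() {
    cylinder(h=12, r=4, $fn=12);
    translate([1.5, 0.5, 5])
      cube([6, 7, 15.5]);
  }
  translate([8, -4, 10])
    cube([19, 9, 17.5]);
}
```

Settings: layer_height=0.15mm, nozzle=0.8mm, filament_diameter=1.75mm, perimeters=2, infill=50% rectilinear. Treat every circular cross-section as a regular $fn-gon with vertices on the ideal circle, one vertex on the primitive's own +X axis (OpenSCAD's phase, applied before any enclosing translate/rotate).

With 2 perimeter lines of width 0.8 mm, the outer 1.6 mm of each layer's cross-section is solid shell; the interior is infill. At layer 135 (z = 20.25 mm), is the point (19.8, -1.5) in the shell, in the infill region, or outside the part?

infill

At z = 20.25 mm: the cylinder is not intersected at this z (z outside [0, 12]); the 6×7 cube at (1.5, 0.5) contributes its full rectangle; Keeping only the common overlap: at least one operand is absent at this height, so nothing remains; the cube at (8, -4) (footprint 19×9) is included at this height; Taking the union: only the 19×9 cube at (8, -4) is present, so the union is just that shape — 1 connected region. Overall, the cross-section is a single solid region. The nearest boundary edge runs (8.00, -4.00)→(27.00, -4.00); distance from the point to it = 2.50 mm. The point is inside the cross-section and 2.50 mm from the nearest boundary — more than the 1.6 mm shell width (2 × 0.8), so it's in the infill interior.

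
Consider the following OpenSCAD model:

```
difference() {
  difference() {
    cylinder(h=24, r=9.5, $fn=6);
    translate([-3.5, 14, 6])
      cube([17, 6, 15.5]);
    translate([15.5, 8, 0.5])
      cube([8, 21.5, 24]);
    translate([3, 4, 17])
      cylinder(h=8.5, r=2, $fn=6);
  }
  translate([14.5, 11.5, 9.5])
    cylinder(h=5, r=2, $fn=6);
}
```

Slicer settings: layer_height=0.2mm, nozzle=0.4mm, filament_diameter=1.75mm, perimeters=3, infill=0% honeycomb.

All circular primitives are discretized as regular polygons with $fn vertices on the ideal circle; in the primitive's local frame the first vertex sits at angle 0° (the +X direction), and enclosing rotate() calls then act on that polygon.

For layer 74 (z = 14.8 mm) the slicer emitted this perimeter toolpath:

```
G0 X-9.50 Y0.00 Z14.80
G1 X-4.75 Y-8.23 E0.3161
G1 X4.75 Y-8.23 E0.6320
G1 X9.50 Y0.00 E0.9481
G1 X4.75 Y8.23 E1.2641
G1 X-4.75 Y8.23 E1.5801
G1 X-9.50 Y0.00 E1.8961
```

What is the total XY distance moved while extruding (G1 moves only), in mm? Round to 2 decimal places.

57.01 mm

Sum the Euclidean lengths of each G1 segment: total = 57.01 mm.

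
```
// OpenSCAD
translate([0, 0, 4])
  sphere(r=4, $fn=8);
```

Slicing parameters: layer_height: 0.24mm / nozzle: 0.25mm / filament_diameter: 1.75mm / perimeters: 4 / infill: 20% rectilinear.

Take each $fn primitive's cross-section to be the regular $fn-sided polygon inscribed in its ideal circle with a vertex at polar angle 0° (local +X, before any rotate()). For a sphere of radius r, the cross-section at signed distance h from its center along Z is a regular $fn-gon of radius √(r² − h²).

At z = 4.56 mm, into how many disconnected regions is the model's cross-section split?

At z = 4.56 mm: the r=4 sphere contributes a regular 8-gon of circumradius √(4²−0.56²) = 3.961. The result has 1 disconnected region.

1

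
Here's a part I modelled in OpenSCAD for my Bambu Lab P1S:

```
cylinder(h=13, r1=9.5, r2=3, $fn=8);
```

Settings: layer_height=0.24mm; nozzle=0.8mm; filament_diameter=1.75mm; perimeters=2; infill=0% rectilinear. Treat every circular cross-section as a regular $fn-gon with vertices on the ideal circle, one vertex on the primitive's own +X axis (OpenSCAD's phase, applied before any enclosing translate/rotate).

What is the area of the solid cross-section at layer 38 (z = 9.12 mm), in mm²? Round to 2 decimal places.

At z = 9.12 mm: the cone contributes a regular 8-gon of circumradius 4.940 (interpolated between r1=9.5 and r2=3 at t=0.702) (area = (8/2)·4.940²·sin(360°/8) = 69.02 mm²). Overall, the cross-section is a single solid region. Net area = 69.02 mm².

69.02 mm²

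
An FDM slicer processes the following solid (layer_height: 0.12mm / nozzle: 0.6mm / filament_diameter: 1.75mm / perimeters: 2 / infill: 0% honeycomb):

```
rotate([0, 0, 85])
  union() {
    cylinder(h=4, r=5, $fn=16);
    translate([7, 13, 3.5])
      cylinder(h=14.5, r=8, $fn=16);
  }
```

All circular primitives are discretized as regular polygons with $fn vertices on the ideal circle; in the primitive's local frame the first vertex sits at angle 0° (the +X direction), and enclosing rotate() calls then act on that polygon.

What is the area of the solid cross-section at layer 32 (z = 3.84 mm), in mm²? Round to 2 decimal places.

272.47 mm²

At z = 3.84 mm: the r=5 cylinder contributes a regular 16-gon of circumradius 5 (area = (16/2)·5.000²·sin(360°/16) = 76.54 mm²); the r=8 cylinder at (7, 13) contributes a regular 16-gon of circumradius 8 (area = (16/2)·8.000²·sin(360°/16) = 195.93 mm²); Merging all regions: the 2 present regions are separate (no shared area or edge), so areas and boundary lengths simply add and each stays a separate island — area = 272.47 mm²; (whole slice rotated 85° about Z — lengths, areas and connectivity unchanged). Overall, the cross-section has 2 separate islands. Net area = 272.47 mm².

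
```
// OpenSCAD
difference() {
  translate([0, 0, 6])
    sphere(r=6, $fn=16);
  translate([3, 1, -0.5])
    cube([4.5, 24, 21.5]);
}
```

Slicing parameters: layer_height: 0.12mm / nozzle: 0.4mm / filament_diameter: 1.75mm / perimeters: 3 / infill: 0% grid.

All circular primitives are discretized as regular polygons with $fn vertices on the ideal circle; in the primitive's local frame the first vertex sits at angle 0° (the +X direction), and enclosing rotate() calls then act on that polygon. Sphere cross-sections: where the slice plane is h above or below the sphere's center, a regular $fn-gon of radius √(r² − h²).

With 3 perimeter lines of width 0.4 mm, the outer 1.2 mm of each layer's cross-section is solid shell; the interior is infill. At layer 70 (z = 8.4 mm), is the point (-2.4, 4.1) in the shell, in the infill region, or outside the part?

At z = 8.4 mm: the sphere: section is a regular 16-gon, circumradius = √(r²−h²) = √(6²−2.4²) = 5.499; the cube at (3, 1) is present — its section is the full 4.5×24 rectangle; Taking the first minus the rest: starting from the r=6 sphere, the 4.5×24 cube at (3, 1) partially overlaps it — only the 5.33 mm² overlap (of its 108.00 mm²) is removed, clipping the outline — 1 connected region. Overall, the cross-section is a single solid region. The nearest boundary edge runs (-3.89, 3.89)→(-2.10, 5.08); distance from the point to it = 0.65 mm. The point is inside the cross-section, 0.65 mm from the nearest boundary — within the 1.2 mm shell band (3 × 0.4).

shell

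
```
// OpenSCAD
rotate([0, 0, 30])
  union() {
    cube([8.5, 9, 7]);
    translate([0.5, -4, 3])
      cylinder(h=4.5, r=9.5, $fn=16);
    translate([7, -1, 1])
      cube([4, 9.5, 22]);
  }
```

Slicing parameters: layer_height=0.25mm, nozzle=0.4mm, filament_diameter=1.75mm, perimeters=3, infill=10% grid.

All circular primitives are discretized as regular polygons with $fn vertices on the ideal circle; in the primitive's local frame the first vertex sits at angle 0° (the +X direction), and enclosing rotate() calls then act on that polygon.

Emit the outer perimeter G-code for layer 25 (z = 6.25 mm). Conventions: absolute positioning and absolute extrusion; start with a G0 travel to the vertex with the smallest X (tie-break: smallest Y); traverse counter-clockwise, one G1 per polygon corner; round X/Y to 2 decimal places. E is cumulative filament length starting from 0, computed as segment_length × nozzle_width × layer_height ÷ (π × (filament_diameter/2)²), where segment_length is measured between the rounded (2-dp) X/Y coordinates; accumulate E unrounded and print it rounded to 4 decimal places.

G0 X-6.99 Y-4.45 Z6.25
G1 X-5.79 Y-7.96 E0.1542
G1 X-3.35 Y-10.75 E0.3083
G1 X-0.03 Y-12.39 E0.4623
G1 X3.67 Y-12.63 E0.6164
G1 X7.18 Y-11.44 E0.7705
G1 X9.97 Y-9.00 E0.9246
G1 X11.61 Y-5.67 E1.0789
G1 X11.85 Y-1.97 E1.2331
G1 X10.66 Y1.54 E1.3872
G1 X8.64 Y3.84 E1.5144
G1 X10.03 Y4.63 E1.5809
G1 X5.28 Y12.86 E1.9760
G1 X3.11 Y11.61 E2.0801
G1 X2.86 Y12.04 E2.1008
G1 X-4.50 Y7.79 E2.4541
G1 X-2.70 Y4.68 E2.6035
G1 X-5.10 Y2.57 E2.7364
G1 X-6.74 Y-0.76 E2.8907
G1 X-6.99 Y-4.45 E3.0444

At z = 6.25 mm: the 8.5×9 cube contributes its full rectangle; the cylinder at (0.5, -4): section is a regular 16-gon, circumradius r=9.5; the cube at (7, -1) is present — its section is the full 4×9.5 rectangle; Merging all regions: the regions partially overlap (shared area 50.44 mm²), so overlapping operands fuse into one piece — 1 connected region; (rotated 30° about Z; rotation is an isometry so areas/perimeters/island counts are preserved). The outline is a single polygon with 19 vertices. Extrusion per mm of travel: 0.4 × 0.25 / (π × 0.875²) = 0.041575. Accumulating E over each segment gives final E = 3.0444.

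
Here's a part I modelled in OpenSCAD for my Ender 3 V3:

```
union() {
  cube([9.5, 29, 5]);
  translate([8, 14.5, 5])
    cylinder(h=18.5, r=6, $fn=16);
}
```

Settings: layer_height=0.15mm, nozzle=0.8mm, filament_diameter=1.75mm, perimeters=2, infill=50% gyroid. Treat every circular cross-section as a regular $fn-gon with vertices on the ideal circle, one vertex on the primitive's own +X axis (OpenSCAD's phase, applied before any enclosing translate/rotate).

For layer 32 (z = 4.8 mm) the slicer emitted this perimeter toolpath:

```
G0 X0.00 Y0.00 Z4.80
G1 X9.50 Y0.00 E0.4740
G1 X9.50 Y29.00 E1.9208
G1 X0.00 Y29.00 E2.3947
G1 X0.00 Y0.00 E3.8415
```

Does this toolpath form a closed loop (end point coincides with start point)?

Start point (G0): (0.00, 0.00). End point (last G1): the path returns to the start — closed.

yes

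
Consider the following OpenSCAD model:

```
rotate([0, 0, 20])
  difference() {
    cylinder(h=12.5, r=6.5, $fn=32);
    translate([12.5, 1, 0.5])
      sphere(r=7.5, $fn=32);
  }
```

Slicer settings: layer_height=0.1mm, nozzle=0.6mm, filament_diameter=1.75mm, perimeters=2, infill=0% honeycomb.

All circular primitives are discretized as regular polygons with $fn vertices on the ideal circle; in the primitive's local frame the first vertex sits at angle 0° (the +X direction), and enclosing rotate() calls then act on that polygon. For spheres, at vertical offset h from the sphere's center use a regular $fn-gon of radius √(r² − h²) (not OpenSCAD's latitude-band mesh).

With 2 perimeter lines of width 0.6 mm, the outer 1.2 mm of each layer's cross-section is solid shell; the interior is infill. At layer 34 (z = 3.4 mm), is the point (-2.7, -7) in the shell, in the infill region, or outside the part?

outside

At z = 3.4 mm: the cylinder: section is a regular 32-gon, circumradius r=6.5; the r=7.5 sphere at (12.5, 1) contributes a regular 32-gon of circumradius √(7.5²−2.9²) = 6.917; Subtracting the remaining from the first: starting from the r=6.5 cylinder, the r=7.5 sphere at (12.5, 1) partially overlaps it — only the 2.61 mm² overlap (of its 149.33 mm²) is removed, clipping the outline — 1 connected region; (rotated 20° about Z; rotation is an isometry so areas/perimeters/island counts are preserved). Overall, the cross-section is a single solid region. Undo the 20° rotation: the query point maps to (-4.931, -5.654) in the un-rotated model frame. The nearest boundary edge runs (-3.61, -5.40)→(-4.60, -4.60); distance from the point to it = 1.03 mm. The point is not inside any of the regions above, so it lies outside the cross-section (1.03 mm from the nearest boundary).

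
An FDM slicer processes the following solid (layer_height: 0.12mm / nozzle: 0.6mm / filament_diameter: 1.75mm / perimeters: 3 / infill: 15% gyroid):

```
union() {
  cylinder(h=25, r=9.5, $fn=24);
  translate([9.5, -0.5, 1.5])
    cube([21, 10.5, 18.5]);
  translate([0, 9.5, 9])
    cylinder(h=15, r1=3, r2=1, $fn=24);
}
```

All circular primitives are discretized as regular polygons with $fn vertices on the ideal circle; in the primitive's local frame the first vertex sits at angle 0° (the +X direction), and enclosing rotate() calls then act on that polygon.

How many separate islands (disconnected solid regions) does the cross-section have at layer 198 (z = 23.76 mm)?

At z = 23.76 mm: the r=9.5 cylinder gives a regular 24-gon of circumradius 9.5 (constant along its height); the cube at (9.5, -0.5) is not intersected at this z (z outside [1.5, 20]); the cone at (0, 9.5): at t=0.984 of its height the radius interpolates to r₁+(r₂−r₁)t = 1.032, giving a regular 24-gon of that circumradius; Taking the union: the regions partially overlap (shared area 1.52 mm²), so overlapping operands fuse into one piece — 1 connected region. Overall, the cross-section is a single solid region. Island count = 1.

1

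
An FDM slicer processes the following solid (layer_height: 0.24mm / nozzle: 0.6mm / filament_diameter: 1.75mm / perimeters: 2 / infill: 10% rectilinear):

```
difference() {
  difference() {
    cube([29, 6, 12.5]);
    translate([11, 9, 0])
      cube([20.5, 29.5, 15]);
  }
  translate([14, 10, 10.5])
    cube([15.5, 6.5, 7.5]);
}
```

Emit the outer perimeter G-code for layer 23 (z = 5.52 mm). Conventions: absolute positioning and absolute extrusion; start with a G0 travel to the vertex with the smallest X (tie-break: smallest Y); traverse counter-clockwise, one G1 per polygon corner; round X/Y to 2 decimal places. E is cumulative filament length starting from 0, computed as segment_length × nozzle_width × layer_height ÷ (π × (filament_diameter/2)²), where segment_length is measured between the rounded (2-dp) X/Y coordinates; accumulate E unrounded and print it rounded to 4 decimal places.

G0 X0.00 Y0.00 Z5.52
G1 X29.00 Y0.00 E1.7362
G1 X29.00 Y6.00 E2.0954
G1 X0.00 Y6.00 E3.8316
G1 X0.00 Y0.00 E4.1908

At z = 5.52 mm: the 29×6 cube contributes its full rectangle; the cube at (11, 9) is present — its section is the full 20.5×29.5 rectangle; Subtracting the remaining from the first: starting from the 29×6 cube, the 20.5×29.5 cube at (11, 9) misses the remaining region (no effect) — 1 connected region; the cube at (14, 10) does not reach this height (z outside [10.5, 18]); After the difference (first − rest): none of the subtracted shapes is present at this height, so the result so far is unchanged — 1 connected region. The outline is a single polygon with 4 vertices. Extrusion per mm of travel: 0.6 × 0.24 / (π × 0.875²) = 0.059868. Accumulating E over each segment gives final E = 4.1908.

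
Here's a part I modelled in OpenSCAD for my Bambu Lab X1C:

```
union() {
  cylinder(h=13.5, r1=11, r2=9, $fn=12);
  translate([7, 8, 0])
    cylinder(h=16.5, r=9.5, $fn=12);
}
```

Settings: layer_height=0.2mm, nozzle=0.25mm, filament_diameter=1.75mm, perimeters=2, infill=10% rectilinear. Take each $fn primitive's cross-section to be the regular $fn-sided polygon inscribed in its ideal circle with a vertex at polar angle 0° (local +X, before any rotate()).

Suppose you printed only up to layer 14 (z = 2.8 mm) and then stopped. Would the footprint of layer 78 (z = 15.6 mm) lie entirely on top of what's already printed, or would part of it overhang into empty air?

Compare the two slices. At z = 2.8: the cone (r1=11→r2=9) has section circumradius 10.585 here — a regular 12-gon (area = (12/2)·10.585²·sin(360°/12) = 336.14 mm²); the r=9.5 cylinder at (7, 8) contributes a regular 12-gon of circumradius 9.5 (area = (12/2)·9.500²·sin(360°/12) = 270.75 mm²); Combining (union): the regions partially overlap — summed areas 606.89 mm² minus the doubly-counted overlap 104.43 mm² gives 502.46 mm² — area = 502.46 mm². At z = 15.6: the cone does not reach this height (z outside [0, 13.5]); the r=9.5 cylinder at (7, 8) contributes a regular 12-gon of circumradius 9.5 (area = (12/2)·9.500²·sin(360°/12) = 270.75 mm²); Taking the union: only the r=9.5 cylinder at (7, 8) is present, so the union is just that shape — area = 270.75 mm². Checking containment: the cross-section at z = 15.6 is a subset of the cross-section at z = 2.8.

entirely on top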